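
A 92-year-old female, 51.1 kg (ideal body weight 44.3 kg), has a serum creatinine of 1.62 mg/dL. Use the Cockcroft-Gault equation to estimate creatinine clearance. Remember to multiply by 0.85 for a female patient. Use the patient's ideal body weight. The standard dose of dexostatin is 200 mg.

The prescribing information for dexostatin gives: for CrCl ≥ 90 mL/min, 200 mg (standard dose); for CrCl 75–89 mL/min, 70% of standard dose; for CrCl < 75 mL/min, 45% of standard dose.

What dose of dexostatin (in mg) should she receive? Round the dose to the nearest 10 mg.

90 mg

CrCl = (140 − 92) × 44.3 / (72 × 1.62) × 0.85 = 2126.4 / 116.64 × 0.85 ≈ 15.5 mL/min
CrCl ≈ 15 mL/min → bracket < 75 mL/min.
45% of 200 mg = 90 mg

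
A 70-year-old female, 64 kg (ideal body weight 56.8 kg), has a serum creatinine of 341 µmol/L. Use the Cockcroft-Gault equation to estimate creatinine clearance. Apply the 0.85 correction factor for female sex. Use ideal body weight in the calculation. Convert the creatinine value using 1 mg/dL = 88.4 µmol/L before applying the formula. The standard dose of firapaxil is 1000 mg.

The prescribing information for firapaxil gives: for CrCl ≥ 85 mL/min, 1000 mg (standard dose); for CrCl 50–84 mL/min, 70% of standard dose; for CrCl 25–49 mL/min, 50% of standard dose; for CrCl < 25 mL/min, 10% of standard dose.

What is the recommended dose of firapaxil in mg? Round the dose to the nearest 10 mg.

SCr = 341 / 88.4 = 3.857 mg/dL
CrCl = (140 − 70) × 56.8 / (72 × 3.857) × 0.85 = 3976.0 / 277.70 × 0.85 ≈ 12.2 mL/min
CrCl ≈ 12 mL/min → bracket < 25 mL/min.
10% of 1000 mg = 100 mg

100 mg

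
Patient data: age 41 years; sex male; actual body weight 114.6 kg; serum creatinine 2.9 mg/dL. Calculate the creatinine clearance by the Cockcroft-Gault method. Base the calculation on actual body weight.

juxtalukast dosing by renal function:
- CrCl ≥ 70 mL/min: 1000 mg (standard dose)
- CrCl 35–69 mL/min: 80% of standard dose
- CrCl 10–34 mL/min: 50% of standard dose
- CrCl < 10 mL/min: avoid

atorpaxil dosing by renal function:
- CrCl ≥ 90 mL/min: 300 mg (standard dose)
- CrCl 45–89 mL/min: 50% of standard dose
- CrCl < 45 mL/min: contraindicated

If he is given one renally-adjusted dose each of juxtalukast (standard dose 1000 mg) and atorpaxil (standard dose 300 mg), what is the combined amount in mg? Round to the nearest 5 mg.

CrCl = (140 − 41) × 114.6 / (72 × 2.9) = 11345.4 / 208.80 ≈ 54.3 mL/min
CrCl ≈ 54 mL/min.
juxtalukast: 35–69 mL/min → 80% of 1000 mg = 800 mg.
atorpaxil: 45–89 mL/min → 50% of 300 mg = 150 mg.
Total = 800 + 150 = 950 mg.

950 mg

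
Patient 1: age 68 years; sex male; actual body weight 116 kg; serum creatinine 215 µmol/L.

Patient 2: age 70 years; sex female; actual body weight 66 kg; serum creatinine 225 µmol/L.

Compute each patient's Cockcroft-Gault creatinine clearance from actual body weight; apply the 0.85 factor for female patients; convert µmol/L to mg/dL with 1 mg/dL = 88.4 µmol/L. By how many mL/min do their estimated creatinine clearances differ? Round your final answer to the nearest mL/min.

26 mL/min

Patient 1: SCr = 215 / 88.4 = 2.432 mg/dL
Patient 1: CrCl = (140 − 68) × 116 / (72 × 2.432) = 8352.0 / 175.10 ≈ 47.7 mL/min
Patient 2: SCr = 225 / 88.4 = 2.545 mg/dL
Patient 2: CrCl = (140 − 70) × 66 / (72 × 2.545) × 0.85 = 4620.0 / 183.24 × 0.85 ≈ 21.4 mL/min
|47.7 − 21.4| = 26.3 mL/min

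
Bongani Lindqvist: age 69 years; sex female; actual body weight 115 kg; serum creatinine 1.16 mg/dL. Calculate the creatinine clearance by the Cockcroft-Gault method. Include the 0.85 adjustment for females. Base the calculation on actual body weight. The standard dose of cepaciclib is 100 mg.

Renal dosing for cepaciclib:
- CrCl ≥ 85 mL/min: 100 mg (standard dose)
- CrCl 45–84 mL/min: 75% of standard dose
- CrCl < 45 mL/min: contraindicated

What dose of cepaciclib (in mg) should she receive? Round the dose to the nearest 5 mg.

75 mg

CrCl = (140 − 69) × 115 / (72 × 1.16) × 0.85 = 8165.0 / 83.52 × 0.85 ≈ 83.1 mL/min
CrCl ≈ 83 mL/min → bracket 45–84 mL/min.
75% of 100 mg = 75 mg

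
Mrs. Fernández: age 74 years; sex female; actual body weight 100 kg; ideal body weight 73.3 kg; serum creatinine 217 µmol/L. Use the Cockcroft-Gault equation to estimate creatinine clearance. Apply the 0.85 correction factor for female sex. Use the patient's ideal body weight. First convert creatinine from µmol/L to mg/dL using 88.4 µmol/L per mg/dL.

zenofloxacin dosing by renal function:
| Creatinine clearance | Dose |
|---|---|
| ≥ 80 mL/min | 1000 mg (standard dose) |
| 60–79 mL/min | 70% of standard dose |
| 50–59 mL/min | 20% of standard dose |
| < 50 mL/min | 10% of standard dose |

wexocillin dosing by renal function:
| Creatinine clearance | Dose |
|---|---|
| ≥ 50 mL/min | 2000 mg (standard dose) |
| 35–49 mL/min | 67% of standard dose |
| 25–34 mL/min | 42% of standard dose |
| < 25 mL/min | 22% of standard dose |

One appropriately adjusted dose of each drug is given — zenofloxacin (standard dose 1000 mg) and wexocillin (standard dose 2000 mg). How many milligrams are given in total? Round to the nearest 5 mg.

SCr = 217 / 88.4 = 2.455 mg/dL
CrCl = (140 − 74) × 73.3 / (72 × 2.455) × 0.85 = 4837.8 / 176.76 × 0.85 ≈ 23.3 mL/min
CrCl ≈ 23 mL/min.
zenofloxacin: < 50 mL/min → 10% of 1000 mg = 100 mg.
wexocillin: < 25 mL/min → 22% of 2000 mg = 440 mg.
Total = 100 + 440 = 540 mg.

540 mg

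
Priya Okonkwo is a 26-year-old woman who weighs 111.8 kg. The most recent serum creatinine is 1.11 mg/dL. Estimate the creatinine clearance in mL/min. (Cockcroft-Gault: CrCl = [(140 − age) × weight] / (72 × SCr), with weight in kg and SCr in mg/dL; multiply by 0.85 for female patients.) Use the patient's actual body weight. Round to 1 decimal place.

CrCl = (140 − 26) × 111.8 / (72 × 1.11) × 0.85 = 12745.2 / 79.92 × 0.85 ≈ 135.6 mL/min

135.6 mL/min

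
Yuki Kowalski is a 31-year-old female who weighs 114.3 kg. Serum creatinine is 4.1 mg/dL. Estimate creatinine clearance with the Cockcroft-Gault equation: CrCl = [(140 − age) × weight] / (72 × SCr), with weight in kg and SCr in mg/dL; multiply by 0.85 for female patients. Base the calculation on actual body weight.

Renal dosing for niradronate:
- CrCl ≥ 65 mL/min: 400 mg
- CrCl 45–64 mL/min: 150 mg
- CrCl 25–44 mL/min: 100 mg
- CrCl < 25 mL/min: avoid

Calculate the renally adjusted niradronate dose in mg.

CrCl = (140 − 31) × 114.3 / (72 × 4.1) × 0.85 = 12458.7 / 295.20 × 0.85 ≈ 35.9 mL/min
CrCl ≈ 36 mL/min → bracket 25–44 mL/min.
Dose for this bracket: 100 mg.

100 mg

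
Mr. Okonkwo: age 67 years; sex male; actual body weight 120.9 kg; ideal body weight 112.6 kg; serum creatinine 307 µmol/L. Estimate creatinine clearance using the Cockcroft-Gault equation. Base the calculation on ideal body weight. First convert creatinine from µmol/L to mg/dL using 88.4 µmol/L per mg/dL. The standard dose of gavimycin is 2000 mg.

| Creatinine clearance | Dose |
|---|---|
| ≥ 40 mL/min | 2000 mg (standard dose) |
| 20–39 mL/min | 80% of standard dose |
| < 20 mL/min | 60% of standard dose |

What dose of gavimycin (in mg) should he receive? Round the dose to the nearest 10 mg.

1600 mg

SCr = 307 / 88.4 = 3.473 mg/dL
CrCl = (140 − 67) × 112.6 / (72 × 3.473) = 8219.8 / 250.06 ≈ 32.9 mL/min
CrCl ≈ 33 mL/min → bracket 20–39 mL/min.
80% of 2000 mg = 1600 mg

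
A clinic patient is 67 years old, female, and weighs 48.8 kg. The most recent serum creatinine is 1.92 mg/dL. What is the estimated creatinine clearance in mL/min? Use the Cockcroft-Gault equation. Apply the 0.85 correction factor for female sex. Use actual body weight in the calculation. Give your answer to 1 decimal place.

CrCl = (140 − 67) × 48.8 / (72 × 1.92) × 0.85 = 3562.4 / 138.24 × 0.85 ≈ 21.9 mL/min

21.9 mL/min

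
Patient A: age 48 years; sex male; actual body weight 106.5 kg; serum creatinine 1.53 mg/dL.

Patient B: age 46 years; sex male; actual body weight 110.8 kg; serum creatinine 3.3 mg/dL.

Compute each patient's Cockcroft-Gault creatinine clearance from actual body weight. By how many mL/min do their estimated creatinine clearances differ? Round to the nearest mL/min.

Patient A: CrCl = (140 − 48) × 106.5 / (72 × 1.53) = 9798.0 / 110.16 ≈ 88.9 mL/min
Patient B: CrCl = (140 − 46) × 110.8 / (72 × 3.3) = 10415.2 / 237.60 ≈ 43.8 mL/min
|88.9 − 43.8| = 45.1 mL/min

45 mL/min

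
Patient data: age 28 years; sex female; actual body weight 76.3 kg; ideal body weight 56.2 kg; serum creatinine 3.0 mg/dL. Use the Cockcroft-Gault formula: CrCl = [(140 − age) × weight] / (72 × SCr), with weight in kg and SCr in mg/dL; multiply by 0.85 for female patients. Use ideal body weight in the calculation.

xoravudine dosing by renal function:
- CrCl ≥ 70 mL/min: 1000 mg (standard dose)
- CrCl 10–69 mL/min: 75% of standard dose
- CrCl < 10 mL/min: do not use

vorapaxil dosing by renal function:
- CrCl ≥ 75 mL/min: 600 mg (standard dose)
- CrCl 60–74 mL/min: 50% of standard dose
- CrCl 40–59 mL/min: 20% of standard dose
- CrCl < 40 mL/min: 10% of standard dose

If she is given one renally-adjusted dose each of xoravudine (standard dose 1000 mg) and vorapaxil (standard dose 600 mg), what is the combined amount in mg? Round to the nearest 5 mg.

810 mg

CrCl = (140 − 28) × 56.2 / (72 × 3) × 0.85 = 6294.4 / 216.00 × 0.85 ≈ 24.8 mL/min
CrCl ≈ 25 mL/min.
xoravudine: 10–69 mL/min → 75% of 1000 mg = 750 mg.
vorapaxil: < 40 mL/min → 10% of 600 mg = 60 mg.
Total = 750 + 60 = 810 mg.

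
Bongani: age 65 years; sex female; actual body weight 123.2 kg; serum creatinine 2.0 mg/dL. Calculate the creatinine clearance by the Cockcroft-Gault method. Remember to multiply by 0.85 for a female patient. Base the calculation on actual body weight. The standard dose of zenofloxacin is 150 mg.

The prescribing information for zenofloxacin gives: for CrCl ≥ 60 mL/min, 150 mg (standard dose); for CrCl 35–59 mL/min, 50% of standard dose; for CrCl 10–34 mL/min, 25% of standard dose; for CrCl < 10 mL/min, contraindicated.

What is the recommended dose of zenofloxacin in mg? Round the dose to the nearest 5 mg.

CrCl = (140 − 65) × 123.2 / (72 × 2) × 0.85 = 9240.0 / 144.00 × 0.85 ≈ 54.5 mL/min
CrCl ≈ 55 mL/min → bracket 35–59 mL/min.
50% of 150 mg = 75 mg

75 mg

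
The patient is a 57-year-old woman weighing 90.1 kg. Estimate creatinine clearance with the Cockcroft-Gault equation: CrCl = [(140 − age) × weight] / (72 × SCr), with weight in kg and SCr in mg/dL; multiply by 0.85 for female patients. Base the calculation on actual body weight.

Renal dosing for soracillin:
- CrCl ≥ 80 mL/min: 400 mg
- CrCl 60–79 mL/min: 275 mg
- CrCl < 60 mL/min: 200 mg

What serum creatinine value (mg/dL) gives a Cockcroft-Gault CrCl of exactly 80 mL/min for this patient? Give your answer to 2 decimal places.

1.10 mg/dL

Standard dose requires CrCl ≥ 80 mL/min.
Set (140 − 57) × 90.1 × 0.85 / (72 × SCr) = 80
SCr = (140 − 57) × 90.1 × 0.85 / (72 × 80) = 1.104 mg/dL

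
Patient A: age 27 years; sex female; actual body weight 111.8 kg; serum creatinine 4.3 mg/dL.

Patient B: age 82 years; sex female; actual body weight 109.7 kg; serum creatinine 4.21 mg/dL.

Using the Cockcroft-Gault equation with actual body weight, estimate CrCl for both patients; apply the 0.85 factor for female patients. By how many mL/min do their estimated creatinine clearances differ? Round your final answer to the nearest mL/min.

17 mL/min

Patient A: CrCl = (140 − 27) × 111.8 / (72 × 4.3) × 0.85 = 12633.4 / 309.60 × 0.85 ≈ 34.7 mL/min
Patient B: CrCl = (140 − 82) × 109.7 / (72 × 4.21) × 0.85 = 6362.6 / 303.12 × 0.85 ≈ 17.8 mL/min
|34.7 − 17.8| = 16.9 mL/min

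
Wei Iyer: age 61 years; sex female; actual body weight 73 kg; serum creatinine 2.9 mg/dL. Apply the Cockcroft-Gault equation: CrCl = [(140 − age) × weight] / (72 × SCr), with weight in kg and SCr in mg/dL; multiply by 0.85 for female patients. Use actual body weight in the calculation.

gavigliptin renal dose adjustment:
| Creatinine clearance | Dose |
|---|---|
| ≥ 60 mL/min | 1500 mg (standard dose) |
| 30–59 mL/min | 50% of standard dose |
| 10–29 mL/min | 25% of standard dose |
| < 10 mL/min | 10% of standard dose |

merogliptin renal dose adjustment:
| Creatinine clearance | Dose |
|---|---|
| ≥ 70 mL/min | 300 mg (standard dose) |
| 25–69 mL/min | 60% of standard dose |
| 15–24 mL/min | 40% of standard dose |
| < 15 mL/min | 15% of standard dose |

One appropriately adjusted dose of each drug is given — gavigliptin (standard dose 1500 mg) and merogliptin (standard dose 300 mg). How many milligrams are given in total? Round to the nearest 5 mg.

CrCl = (140 − 61) × 73 / (72 × 2.9) × 0.85 = 5767.0 / 208.80 × 0.85 ≈ 23.5 mL/min
CrCl ≈ 23 mL/min.
gavigliptin: 10–29 mL/min → 25% of 1500 mg = 375 mg.
merogliptin: 15–24 mL/min → 40% of 300 mg = 120 mg.
Total = 375 + 120 = 495 mg.

495 mg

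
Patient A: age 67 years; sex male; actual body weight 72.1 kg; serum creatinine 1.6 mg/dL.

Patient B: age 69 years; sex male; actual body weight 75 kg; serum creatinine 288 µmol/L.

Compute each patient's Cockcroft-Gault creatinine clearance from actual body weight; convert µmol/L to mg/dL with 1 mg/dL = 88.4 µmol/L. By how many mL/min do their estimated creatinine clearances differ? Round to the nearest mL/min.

23 mL/min

Patient A: CrCl = (140 − 67) × 72.1 / (72 × 1.6) = 5263.3 / 115.20 ≈ 45.7 mL/min
Patient B: SCr = 288 / 88.4 = 3.258 mg/dL
Patient B: CrCl = (140 − 69) × 75 / (72 × 3.258) = 5325.0 / 234.58 ≈ 22.7 mL/min
|45.7 − 22.7| = 23.0 mL/min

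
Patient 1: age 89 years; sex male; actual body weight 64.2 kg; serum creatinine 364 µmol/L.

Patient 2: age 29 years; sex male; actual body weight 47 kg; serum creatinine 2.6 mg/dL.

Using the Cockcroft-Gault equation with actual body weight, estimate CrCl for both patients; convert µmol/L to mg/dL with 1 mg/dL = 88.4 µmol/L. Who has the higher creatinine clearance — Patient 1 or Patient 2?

Patient 1: SCr = 364 / 88.4 = 4.118 mg/dL
Patient 1: CrCl = (140 − 89) × 64.2 / (72 × 4.118) = 3274.2 / 296.50 ≈ 11.0 mL/min
Patient 2: CrCl = (140 − 29) × 47 / (72 × 2.6) = 5217.0 / 187.20 ≈ 27.9 mL/min
11.0 vs 27.9 mL/min → Patient 2 is higher.

Patient 2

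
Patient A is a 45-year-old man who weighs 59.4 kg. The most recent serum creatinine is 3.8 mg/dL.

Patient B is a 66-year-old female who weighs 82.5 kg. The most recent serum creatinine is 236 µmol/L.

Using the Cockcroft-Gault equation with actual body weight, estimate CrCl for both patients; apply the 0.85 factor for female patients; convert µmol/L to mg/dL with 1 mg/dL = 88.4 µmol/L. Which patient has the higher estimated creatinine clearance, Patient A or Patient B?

Patient B

Patient A: CrCl = (140 − 45) × 59.4 / (72 × 3.8) = 5643.0 / 273.60 ≈ 20.6 mL/min
Patient B: SCr = 236 / 88.4 = 2.67 mg/dL
Patient B: CrCl = (140 − 66) × 82.5 / (72 × 2.67) × 0.85 = 6105.0 / 192.24 × 0.85 ≈ 27.0 mL/min
20.6 vs 27.0 mL/min → Patient B is higher.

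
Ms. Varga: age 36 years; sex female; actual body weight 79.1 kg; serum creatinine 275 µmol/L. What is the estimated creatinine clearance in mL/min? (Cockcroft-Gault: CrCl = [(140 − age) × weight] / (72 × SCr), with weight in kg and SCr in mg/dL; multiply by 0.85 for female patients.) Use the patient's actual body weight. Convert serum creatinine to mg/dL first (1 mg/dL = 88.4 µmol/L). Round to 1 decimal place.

31.2 mL/min

SCr = 275 / 88.4 = 3.111 mg/dL
CrCl = (140 − 36) × 79.1 / (72 × 3.111) × 0.85 = 8226.4 / 223.99 × 0.85 ≈ 31.2 mL/min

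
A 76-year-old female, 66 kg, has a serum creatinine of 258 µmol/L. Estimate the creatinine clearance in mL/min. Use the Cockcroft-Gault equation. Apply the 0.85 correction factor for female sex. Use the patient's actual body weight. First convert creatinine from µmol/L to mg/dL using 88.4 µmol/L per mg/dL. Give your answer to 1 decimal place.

17.1 mL/min

SCr = 258 / 88.4 = 2.919 mg/dL
CrCl = (140 − 76) × 66 / (72 × 2.919) × 0.85 = 4224.0 / 210.17 × 0.85 ≈ 17.1 mL/min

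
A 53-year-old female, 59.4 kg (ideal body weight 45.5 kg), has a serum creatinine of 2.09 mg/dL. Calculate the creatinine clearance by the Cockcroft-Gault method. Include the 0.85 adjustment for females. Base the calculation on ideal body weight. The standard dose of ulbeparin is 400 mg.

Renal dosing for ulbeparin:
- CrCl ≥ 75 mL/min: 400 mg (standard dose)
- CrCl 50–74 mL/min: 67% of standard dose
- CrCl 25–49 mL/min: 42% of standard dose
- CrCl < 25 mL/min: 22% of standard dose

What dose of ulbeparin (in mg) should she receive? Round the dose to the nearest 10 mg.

CrCl = (140 − 53) × 45.5 / (72 × 2.09) × 0.85 = 3958.5 / 150.48 × 0.85 ≈ 22.4 mL/min
CrCl ≈ 22 mL/min → bracket < 25 mL/min.
22% of 400 mg = 88 mg → 90 mg

90 mg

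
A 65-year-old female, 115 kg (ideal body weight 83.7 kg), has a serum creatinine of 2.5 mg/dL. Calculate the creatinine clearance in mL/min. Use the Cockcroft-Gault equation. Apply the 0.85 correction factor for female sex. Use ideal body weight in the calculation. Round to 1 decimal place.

29.6 mL/min

CrCl = (140 − 65) × 83.7 / (72 × 2.5) × 0.85 = 6277.5 / 180.00 × 0.85 ≈ 29.6 mL/min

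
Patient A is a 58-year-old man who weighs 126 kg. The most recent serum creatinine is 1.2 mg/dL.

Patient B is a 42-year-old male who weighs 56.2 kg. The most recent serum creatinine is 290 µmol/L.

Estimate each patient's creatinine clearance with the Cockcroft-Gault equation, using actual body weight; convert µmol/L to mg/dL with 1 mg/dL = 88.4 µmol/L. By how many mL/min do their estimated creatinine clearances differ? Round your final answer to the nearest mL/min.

96 mL/min

Patient A: CrCl = (140 − 58) × 126 / (72 × 1.2) = 10332.0 / 86.40 ≈ 119.6 mL/min
Patient B: SCr = 290 / 88.4 = 3.281 mg/dL
Patient B: CrCl = (140 − 42) × 56.2 / (72 × 3.281) = 5507.6 / 236.23 ≈ 23.3 mL/min
|119.6 − 23.3| = 96.3 mL/min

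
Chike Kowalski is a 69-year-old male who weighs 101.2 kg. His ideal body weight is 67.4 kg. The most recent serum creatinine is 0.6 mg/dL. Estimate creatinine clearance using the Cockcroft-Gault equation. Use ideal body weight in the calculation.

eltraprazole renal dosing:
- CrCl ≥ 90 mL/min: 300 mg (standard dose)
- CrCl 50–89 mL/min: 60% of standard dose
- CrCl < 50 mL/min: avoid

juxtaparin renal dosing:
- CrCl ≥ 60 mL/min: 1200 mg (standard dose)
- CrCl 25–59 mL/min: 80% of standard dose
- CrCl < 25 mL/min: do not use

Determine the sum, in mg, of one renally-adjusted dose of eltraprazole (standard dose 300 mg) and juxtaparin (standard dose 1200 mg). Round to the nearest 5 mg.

CrCl = (140 − 69) × 67.4 / (72 × 0.6) = 4785.4 / 43.20 ≈ 110.8 mL/min
CrCl ≈ 111 mL/min.
eltraprazole: ≥ 90 mL/min → 100% of 300 mg = 300 mg.
juxtaparin: ≥ 60 mL/min → 100% of 1200 mg = 1200 mg.
Total = 300 + 1200 = 1500 mg.

1500 mg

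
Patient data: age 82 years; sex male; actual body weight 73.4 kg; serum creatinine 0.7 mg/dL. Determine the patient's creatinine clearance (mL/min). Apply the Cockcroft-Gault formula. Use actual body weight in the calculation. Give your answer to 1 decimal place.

CrCl = (140 − 82) × 73.4 / (72 × 0.7) = 4257.2 / 50.40 ≈ 84.5 mL/min

84.5 mL/min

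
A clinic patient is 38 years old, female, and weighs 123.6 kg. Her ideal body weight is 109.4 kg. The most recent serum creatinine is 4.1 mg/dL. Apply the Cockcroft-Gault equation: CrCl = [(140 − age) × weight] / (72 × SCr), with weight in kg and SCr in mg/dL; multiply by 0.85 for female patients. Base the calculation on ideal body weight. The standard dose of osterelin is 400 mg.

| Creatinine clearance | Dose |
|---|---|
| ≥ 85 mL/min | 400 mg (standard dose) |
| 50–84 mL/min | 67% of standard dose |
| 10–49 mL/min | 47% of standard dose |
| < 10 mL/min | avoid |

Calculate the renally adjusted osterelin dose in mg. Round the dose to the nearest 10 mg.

190 mg

CrCl = (140 − 38) × 109.4 / (72 × 4.1) × 0.85 = 11158.8 / 295.20 × 0.85 ≈ 32.1 mL/min
CrCl ≈ 32 mL/min → bracket 10–49 mL/min.
47% of 400 mg = 188 mg → 190 mg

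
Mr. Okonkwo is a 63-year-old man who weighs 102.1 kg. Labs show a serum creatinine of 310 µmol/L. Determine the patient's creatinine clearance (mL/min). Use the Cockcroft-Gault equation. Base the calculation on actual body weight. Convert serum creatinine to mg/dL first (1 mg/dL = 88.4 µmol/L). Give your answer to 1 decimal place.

SCr = 310 / 88.4 = 3.507 mg/dL
CrCl = (140 − 63) × 102.1 / (72 × 3.507) = 7861.7 / 252.50 ≈ 31.1 mL/min

31.1 mL/min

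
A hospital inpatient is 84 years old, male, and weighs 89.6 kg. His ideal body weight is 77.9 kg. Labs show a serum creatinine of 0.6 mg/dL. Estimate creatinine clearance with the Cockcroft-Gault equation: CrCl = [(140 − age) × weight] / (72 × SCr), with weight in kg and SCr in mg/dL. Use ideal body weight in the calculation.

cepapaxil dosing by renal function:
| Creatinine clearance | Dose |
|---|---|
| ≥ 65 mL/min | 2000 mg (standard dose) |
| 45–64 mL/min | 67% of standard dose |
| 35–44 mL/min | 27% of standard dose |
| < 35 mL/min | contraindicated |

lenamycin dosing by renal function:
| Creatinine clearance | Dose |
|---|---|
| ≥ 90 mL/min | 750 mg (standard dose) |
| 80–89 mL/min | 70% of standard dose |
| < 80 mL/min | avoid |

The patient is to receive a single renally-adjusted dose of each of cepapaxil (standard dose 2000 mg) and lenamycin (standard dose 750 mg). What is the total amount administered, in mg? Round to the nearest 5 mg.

CrCl = (140 − 84) × 77.9 / (72 × 0.6) = 4362.4 / 43.20 ≈ 101.0 mL/min
CrCl ≈ 101 mL/min.
cepapaxil: ≥ 65 mL/min → 100% of 2000 mg = 2000 mg.
lenamycin: ≥ 90 mL/min → 100% of 750 mg = 750 mg.
Total = 2000 + 750 = 2750 mg.

2750 mg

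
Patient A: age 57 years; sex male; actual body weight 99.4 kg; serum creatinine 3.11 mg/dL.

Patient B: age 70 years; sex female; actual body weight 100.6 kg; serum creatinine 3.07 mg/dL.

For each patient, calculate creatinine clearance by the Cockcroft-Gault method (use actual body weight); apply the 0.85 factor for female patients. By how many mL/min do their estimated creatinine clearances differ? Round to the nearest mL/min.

Patient A: CrCl = (140 − 57) × 99.4 / (72 × 3.11) = 8250.2 / 223.92 ≈ 36.8 mL/min
Patient B: CrCl = (140 − 70) × 100.6 / (72 × 3.07) × 0.85 = 7042.0 / 221.04 × 0.85 ≈ 27.1 mL/min
|36.8 − 27.1| = 9.7 mL/min

10 mL/min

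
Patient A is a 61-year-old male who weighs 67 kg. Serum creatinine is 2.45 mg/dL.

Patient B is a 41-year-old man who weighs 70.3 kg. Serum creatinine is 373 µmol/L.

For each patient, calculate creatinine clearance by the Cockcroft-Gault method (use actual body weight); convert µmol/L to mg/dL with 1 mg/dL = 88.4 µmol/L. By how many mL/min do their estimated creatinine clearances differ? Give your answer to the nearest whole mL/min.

Patient A: CrCl = (140 − 61) × 67 / (72 × 2.45) = 5293.0 / 176.40 ≈ 30.0 mL/min
Patient B: SCr = 373 / 88.4 = 4.219 mg/dL
Patient B: CrCl = (140 − 41) × 70.3 / (72 × 4.219) = 6959.7 / 303.77 ≈ 22.9 mL/min
|30.0 − 22.9| = 7.1 mL/min

7 mL/min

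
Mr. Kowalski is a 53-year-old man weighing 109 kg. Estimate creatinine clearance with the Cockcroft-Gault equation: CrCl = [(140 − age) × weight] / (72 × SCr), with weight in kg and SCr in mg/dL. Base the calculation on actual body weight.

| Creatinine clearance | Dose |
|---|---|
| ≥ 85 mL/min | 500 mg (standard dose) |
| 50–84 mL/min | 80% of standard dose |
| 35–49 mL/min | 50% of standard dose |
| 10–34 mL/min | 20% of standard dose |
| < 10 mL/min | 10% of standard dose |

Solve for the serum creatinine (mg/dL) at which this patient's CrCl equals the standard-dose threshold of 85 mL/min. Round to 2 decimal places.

1.55 mg/dL

Standard dose requires CrCl ≥ 85 mL/min.
Set (140 − 53) × 109 / (72 × SCr) = 85
SCr = (140 − 53) × 109 / (72 × 85) = 1.550 mg/dL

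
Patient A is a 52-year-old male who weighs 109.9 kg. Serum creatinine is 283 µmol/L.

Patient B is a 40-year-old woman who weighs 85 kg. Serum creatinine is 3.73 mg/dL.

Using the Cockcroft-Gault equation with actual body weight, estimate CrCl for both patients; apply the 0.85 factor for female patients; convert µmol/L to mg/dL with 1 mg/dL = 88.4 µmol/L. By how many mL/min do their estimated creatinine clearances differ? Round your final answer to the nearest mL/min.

Patient A: SCr = 283 / 88.4 = 3.201 mg/dL
Patient A: CrCl = (140 − 52) × 109.9 / (72 × 3.201) = 9671.2 / 230.47 ≈ 42.0 mL/min
Patient B: CrCl = (140 − 40) × 85 / (72 × 3.73) × 0.85 = 8500.0 / 268.56 × 0.85 ≈ 26.9 mL/min
|42.0 − 26.9| = 15.1 mL/min

15 mL/min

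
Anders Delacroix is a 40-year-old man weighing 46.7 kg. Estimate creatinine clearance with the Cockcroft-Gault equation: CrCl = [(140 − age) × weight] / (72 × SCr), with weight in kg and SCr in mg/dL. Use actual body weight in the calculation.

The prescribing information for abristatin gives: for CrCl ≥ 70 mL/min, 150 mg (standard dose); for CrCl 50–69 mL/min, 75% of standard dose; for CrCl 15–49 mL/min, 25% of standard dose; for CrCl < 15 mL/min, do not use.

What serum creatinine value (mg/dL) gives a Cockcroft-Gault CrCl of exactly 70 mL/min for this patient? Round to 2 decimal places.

0.93 mg/dL

Standard dose requires CrCl ≥ 70 mL/min.
Set (140 − 40) × 46.7 / (72 × SCr) = 70
SCr = (140 − 40) × 46.7 / (72 × 70) = 0.927 mg/dL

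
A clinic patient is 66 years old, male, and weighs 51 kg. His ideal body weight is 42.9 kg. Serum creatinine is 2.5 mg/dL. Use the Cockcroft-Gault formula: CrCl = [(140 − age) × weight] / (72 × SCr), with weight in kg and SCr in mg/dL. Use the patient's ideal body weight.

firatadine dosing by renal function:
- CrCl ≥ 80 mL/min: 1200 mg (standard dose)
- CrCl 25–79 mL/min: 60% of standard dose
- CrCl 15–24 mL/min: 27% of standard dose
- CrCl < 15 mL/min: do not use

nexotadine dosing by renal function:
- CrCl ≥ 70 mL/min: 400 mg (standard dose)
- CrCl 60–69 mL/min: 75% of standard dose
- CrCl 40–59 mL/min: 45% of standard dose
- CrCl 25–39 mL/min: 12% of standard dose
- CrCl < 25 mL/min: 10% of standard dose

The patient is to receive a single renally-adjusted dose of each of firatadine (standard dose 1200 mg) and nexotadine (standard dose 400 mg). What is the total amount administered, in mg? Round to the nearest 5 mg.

CrCl = (140 − 66) × 42.9 / (72 × 2.5) = 3174.6 / 180.00 ≈ 17.6 mL/min
CrCl ≈ 18 mL/min.
firatadine: 15–24 mL/min → 27% of 1200 mg = 324 mg.
nexotadine: < 25 mL/min → 10% of 400 mg = 40 mg.
Total = 324 + 40 = 364 mg.

365 mg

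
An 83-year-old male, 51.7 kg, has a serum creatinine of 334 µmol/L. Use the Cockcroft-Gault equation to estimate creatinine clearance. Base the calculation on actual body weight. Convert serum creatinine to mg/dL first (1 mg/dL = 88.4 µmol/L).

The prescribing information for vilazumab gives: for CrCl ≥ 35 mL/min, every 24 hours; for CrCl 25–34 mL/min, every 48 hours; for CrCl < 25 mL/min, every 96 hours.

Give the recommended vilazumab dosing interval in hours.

every 96 hours

SCr = 334 / 88.4 = 3.778 mg/dL
CrCl = (140 − 83) × 51.7 / (72 × 3.778) = 2946.9 / 272.02 ≈ 10.8 mL/min
CrCl ≈ 11 mL/min → bracket < 25 mL/min → every 96 hours.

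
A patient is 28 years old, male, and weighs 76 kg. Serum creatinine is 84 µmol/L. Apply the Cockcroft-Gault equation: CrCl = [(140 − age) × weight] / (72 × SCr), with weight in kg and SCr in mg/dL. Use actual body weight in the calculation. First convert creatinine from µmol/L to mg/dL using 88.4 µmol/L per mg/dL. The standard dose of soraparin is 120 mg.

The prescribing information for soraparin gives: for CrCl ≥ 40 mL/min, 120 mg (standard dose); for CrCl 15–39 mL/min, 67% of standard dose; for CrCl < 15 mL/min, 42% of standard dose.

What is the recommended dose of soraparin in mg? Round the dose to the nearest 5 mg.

120 mg

SCr = 84 / 88.4 = 0.95 mg/dL
CrCl = (140 − 28) × 76 / (72 × 0.95) = 8512.0 / 68.40 ≈ 124.4 mL/min
CrCl ≈ 124 mL/min → bracket ≥ 40 mL/min.
100% of 120 mg = 120 mg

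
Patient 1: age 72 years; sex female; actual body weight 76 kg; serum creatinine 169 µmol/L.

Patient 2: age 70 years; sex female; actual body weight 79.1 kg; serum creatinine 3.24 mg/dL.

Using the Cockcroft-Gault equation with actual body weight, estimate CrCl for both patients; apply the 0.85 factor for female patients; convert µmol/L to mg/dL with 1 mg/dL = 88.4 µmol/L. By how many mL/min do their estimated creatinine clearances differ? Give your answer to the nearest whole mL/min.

Patient 1: SCr = 169 / 88.4 = 1.912 mg/dL
Patient 1: CrCl = (140 − 72) × 76 / (72 × 1.912) × 0.85 = 5168.0 / 137.66 × 0.85 ≈ 31.9 mL/min
Patient 2: CrCl = (140 − 70) × 79.1 / (72 × 3.24) × 0.85 = 5537.0 / 233.28 × 0.85 ≈ 20.2 mL/min
|31.9 − 20.2| = 11.7 mL/min

12 mL/min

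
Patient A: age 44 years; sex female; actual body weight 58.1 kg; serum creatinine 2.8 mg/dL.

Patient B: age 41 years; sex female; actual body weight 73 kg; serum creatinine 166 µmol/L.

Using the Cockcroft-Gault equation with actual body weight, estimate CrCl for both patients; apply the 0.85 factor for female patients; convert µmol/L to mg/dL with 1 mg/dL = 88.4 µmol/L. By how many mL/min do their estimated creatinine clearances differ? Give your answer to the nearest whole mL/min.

22 mL/min

Patient A: CrCl = (140 − 44) × 58.1 / (72 × 2.8) × 0.85 = 5577.6 / 201.60 × 0.85 ≈ 23.5 mL/min
Patient B: SCr = 166 / 88.4 = 1.878 mg/dL
Patient B: CrCl = (140 − 41) × 73 / (72 × 1.878) × 0.85 = 7227.0 / 135.22 × 0.85 ≈ 45.4 mL/min
|23.5 − 45.4| = 21.9 mL/min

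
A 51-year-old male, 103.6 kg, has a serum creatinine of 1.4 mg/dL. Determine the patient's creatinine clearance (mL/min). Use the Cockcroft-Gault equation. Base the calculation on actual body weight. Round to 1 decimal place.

91.5 mL/min

CrCl = (140 − 51) × 103.6 / (72 × 1.4) = 9220.4 / 100.80 ≈ 91.5 mL/min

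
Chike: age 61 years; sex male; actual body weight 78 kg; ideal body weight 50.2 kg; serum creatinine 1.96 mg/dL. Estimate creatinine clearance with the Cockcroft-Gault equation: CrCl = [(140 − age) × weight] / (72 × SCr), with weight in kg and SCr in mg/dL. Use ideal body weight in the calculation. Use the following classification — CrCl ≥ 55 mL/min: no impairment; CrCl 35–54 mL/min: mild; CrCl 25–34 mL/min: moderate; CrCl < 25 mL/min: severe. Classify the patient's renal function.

CrCl = (140 − 61) × 50.2 / (72 × 1.96) = 3965.8 / 141.12 ≈ 28.1 mL/min
28 mL/min falls in the 'moderate' range.

moderate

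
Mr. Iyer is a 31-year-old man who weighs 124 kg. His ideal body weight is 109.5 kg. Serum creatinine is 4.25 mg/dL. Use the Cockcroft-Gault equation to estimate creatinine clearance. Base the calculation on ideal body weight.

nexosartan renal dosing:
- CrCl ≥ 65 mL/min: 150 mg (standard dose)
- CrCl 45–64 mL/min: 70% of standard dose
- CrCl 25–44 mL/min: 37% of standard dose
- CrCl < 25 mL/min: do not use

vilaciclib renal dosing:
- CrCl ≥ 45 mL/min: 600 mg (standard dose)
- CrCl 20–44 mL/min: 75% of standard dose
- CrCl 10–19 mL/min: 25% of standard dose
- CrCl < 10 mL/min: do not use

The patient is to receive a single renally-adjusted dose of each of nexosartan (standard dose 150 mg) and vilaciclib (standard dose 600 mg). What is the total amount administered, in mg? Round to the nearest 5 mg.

505 mg

CrCl = (140 − 31) × 109.5 / (72 × 4.25) = 11935.5 / 306.00 ≈ 39.0 mL/min
CrCl ≈ 39 mL/min.
nexosartan: 25–44 mL/min → 37% of 150 mg = 55.5 mg.
vilaciclib: 20–44 mL/min → 75% of 600 mg = 450 mg.
Total = 55.5 + 450 = 505.5 mg.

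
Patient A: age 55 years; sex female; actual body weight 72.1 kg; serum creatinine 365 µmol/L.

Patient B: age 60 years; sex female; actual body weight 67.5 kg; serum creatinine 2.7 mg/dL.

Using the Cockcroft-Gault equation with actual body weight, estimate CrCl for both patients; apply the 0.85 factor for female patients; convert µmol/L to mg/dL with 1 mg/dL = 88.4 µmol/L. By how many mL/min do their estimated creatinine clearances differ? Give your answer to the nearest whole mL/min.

6 mL/min

Patient A: SCr = 365 / 88.4 = 4.129 mg/dL
Patient A: CrCl = (140 − 55) × 72.1 / (72 × 4.129) × 0.85 = 6128.5 / 297.29 × 0.85 ≈ 17.5 mL/min
Patient B: CrCl = (140 − 60) × 67.5 / (72 × 2.7) × 0.85 = 5400.0 / 194.40 × 0.85 ≈ 23.6 mL/min
|17.5 − 23.6| = 6.1 mL/min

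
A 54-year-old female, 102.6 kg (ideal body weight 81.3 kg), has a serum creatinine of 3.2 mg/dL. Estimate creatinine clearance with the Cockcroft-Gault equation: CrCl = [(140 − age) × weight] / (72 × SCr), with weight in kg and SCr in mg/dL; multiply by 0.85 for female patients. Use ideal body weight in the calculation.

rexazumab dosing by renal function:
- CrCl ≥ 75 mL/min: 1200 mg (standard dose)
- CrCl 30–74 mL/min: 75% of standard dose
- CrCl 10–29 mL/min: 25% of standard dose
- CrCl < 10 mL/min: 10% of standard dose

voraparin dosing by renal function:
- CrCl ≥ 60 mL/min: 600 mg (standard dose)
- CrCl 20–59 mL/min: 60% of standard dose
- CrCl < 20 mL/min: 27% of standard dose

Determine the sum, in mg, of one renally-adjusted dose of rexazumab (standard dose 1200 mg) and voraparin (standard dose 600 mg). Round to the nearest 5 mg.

CrCl = (140 − 54) × 81.3 / (72 × 3.2) × 0.85 = 6991.8 / 230.40 × 0.85 ≈ 25.8 mL/min
CrCl ≈ 26 mL/min.
rexazumab: 10–29 mL/min → 25% of 1200 mg = 300 mg.
voraparin: 20–59 mL/min → 60% of 600 mg = 360 mg.
Total = 300 + 360 = 660 mg.

660 mg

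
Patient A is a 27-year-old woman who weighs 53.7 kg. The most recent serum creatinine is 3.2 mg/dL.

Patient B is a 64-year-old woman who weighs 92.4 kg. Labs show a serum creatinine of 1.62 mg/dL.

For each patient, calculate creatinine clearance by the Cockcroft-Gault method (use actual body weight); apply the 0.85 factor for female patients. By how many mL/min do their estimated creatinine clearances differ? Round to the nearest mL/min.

29 mL/min

Patient A: CrCl = (140 − 27) × 53.7 / (72 × 3.2) × 0.85 = 6068.1 / 230.40 × 0.85 ≈ 22.4 mL/min
Patient B: CrCl = (140 − 64) × 92.4 / (72 × 1.62) × 0.85 = 7022.4 / 116.64 × 0.85 ≈ 51.2 mL/min
|22.4 − 51.2| = 28.8 mL/min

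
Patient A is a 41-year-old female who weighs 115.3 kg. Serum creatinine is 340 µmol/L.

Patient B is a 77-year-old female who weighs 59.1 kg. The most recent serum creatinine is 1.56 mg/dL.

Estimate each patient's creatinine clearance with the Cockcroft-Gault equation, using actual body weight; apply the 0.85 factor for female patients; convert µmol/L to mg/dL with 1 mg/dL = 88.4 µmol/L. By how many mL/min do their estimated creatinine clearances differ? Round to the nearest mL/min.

Patient A: SCr = 340 / 88.4 = 3.846 mg/dL
Patient A: CrCl = (140 − 41) × 115.3 / (72 × 3.846) × 0.85 = 11414.7 / 276.91 × 0.85 ≈ 35.0 mL/min
Patient B: CrCl = (140 − 77) × 59.1 / (72 × 1.56) × 0.85 = 3723.3 / 112.32 × 0.85 ≈ 28.2 mL/min
|35.0 − 28.2| = 6.8 mL/min

7 mL/min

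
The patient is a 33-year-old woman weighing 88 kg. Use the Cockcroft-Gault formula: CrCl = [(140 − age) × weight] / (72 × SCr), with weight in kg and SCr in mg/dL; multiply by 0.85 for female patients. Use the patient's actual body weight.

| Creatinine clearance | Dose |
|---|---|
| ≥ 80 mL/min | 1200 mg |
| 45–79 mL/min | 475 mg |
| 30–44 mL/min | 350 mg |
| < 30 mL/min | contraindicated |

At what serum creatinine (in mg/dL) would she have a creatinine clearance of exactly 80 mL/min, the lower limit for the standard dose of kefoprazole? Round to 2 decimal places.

1.39 mg/dL

Standard dose requires CrCl ≥ 80 mL/min.
Set (140 − 33) × 88 × 0.85 / (72 × SCr) = 80
SCr = (140 − 33) × 88 × 0.85 / (72 × 80) = 1.390 mg/dL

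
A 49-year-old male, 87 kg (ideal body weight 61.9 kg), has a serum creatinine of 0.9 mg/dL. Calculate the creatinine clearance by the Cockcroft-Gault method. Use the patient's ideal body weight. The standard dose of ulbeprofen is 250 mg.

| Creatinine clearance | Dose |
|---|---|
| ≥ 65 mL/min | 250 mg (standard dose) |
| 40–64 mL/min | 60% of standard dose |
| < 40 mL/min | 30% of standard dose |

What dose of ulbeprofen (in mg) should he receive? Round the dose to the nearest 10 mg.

CrCl = (140 − 49) × 61.9 / (72 × 0.9) = 5632.9 / 64.80 ≈ 86.9 mL/min
CrCl ≈ 87 mL/min → bracket ≥ 65 mL/min.
100% of 250 mg = 250 mg

250 mg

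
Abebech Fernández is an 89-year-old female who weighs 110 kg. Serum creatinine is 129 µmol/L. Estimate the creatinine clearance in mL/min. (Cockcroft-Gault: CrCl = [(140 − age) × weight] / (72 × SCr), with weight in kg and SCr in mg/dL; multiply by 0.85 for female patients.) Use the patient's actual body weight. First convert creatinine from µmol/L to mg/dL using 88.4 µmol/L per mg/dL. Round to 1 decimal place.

45.4 mL/min

SCr = 129 / 88.4 = 1.459 mg/dL
CrCl = (140 − 89) × 110 / (72 × 1.459) × 0.85 = 5610.0 / 105.05 × 0.85 ≈ 45.4 mL/min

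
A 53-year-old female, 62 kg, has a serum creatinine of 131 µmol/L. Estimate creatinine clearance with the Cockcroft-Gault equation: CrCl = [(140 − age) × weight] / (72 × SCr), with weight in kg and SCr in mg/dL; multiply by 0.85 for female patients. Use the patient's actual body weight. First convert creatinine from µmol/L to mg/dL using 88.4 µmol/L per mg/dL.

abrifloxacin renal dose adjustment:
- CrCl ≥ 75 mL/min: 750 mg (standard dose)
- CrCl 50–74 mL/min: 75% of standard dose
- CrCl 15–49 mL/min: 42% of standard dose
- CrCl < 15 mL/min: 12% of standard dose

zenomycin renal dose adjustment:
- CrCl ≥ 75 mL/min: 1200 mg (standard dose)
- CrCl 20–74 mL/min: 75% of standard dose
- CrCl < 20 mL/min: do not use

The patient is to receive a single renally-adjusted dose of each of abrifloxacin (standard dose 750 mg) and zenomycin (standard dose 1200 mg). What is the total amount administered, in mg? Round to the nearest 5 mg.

1215 mg

SCr = 131 / 88.4 = 1.482 mg/dL
CrCl = (140 − 53) × 62 / (72 × 1.482) × 0.85 = 5394.0 / 106.70 × 0.85 ≈ 43.0 mL/min
CrCl ≈ 43 mL/min.
abrifloxacin: 15–49 mL/min → 42% of 750 mg = 315 mg.
zenomycin: 20–74 mL/min → 75% of 1200 mg = 900 mg.
Total = 315 + 900 = 1215 mg.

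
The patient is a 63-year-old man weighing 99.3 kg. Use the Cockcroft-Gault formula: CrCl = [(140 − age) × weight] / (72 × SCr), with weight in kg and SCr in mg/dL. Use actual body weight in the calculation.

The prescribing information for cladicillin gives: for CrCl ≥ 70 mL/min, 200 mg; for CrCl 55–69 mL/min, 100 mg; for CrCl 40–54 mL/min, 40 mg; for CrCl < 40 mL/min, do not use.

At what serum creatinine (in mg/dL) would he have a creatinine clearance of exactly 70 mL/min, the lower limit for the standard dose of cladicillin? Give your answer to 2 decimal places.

Standard dose requires CrCl ≥ 70 mL/min.
Set (140 − 63) × 99.3 / (72 × SCr) = 70
SCr = (140 − 63) × 99.3 / (72 × 70) = 1.517 mg/dL

1.52 mg/dL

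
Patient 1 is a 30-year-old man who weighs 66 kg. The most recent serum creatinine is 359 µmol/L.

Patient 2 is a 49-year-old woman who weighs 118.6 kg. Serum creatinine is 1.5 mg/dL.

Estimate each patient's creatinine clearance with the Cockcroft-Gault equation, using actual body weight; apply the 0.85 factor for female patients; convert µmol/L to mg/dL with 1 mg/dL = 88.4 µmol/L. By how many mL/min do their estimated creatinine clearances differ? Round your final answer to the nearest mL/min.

Patient 1: SCr = 359 / 88.4 = 4.061 mg/dL
Patient 1: CrCl = (140 − 30) × 66 / (72 × 4.061) = 7260.0 / 292.39 ≈ 24.8 mL/min
Patient 2: CrCl = (140 − 49) × 118.6 / (72 × 1.5) × 0.85 = 10792.6 / 108.00 × 0.85 ≈ 84.9 mL/min
|24.8 − 84.9| = 60.1 mL/min

60 mL/min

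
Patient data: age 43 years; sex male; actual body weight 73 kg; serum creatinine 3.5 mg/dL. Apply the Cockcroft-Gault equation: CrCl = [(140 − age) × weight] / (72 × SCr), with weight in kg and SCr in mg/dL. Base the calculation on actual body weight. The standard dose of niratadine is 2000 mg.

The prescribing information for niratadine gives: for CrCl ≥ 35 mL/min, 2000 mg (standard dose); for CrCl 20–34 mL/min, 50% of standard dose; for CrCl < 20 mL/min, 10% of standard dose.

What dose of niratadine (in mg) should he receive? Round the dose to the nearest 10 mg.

CrCl = (140 − 43) × 73 / (72 × 3.5) = 7081.0 / 252.00 ≈ 28.1 mL/min
CrCl ≈ 28 mL/min → bracket 20–34 mL/min.
50% of 2000 mg = 1000 mg

1000 mg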